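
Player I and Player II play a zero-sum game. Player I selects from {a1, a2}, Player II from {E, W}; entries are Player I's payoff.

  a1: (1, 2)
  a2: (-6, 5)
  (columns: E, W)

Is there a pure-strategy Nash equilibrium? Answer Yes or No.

Row minima: a1 → 1, a2 → -6; maximin = 1.
Column maxima: E → 1, W → 5; minimax = 1.
maximin = minimax = 1, so a saddle point exists.

Yes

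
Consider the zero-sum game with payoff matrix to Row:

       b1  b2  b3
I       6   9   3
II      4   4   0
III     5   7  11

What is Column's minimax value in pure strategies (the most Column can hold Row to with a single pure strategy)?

Column maxima: b1 → 6, b2 → 9, b3 → 11.
The smallest of these is 6.

6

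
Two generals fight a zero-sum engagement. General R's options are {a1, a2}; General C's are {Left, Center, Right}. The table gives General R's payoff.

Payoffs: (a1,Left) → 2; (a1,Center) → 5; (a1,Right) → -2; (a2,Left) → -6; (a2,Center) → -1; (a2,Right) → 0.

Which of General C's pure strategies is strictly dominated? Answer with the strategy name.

Left holds General R's payoff strictly below Center in every row: 2 < 5, -6 < -1.
So Center is strictly dominated for General C.

Center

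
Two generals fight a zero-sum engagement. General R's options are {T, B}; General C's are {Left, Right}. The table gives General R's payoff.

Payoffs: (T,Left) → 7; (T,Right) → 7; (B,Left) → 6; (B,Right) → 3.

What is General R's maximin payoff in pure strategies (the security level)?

Row minima: T → 7, B → 3.
The best of these is 7.

7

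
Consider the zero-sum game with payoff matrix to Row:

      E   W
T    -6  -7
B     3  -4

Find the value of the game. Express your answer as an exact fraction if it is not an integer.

Row minima: T → -7, B → -4; maximin = -4.
Column maxima: E → 3, W → -4; minimax = -4.
Since maximin = minimax = -4, there is a saddle point and the value is -4.

-4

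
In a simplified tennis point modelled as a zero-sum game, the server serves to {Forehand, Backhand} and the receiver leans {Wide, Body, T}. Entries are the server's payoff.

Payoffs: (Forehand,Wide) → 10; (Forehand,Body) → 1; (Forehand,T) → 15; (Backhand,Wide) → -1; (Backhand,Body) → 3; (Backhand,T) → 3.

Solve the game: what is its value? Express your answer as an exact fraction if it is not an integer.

Row minima: Forehand → 1, Backhand → -1; maximin = 1.
Column maxima: Wide → 10, Body → 3, T → 15; minimax = 3.
1 ≠ 3, so there is no saddle point; optimal play is mixed.
T is strictly dominated by Wide (it gives the server strictly more in every row), so the receiver never plays it.
On the remaining 2×2 (Forehand, Backhand vs Wide, Body):
Let the server play Forehand with probability p. Expected payoff against Wide: 10p + (-1)(1−p) = 11p − 1; against Body: 1p + 3(1−p) = −2p + 3.
Setting these equal: 11p − 1 = −2p + 3 ⇒ 13p = 4 ⇒ p = 4/13, and the value is (11)·(4/13) − 1 = 31/13.
For the receiver: with q = P(Wide), equating Forehand's and Backhand's payoffs gives 9q + 1 = −4q + 3 ⇒ q = 2/13.

31/13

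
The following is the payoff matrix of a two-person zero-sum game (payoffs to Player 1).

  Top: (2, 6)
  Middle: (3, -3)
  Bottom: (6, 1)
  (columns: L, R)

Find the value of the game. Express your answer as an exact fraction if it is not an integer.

Row minima: Top → 2, Middle → -3, Bottom → 1; maximin = 2.
Column maxima: L → 6, R → 6; minimax = 6.
2 ≠ 6, so there is no saddle point; optimal play is mixed.
Middle is strictly dominated by Bottom, so Player 1 never plays it.
On the remaining 2×2 (Top, Bottom vs L, R):
Let Player 1 play Top with probability p. Expected payoff against L: 2p + 6(1−p) = −4p + 6; against R: 6p + 1(1−p) = 5p + 1.
Setting these equal: −4p + 6 = 5p + 1 ⇒ −9p = -5 ⇒ p = 5/9, and the value is (-4)·(5/9) + 6 = 34/9.
For Player 2: with q = P(L), equating Top's and Bottom's payoffs gives −4q + 6 = 5q + 1 ⇒ q = 5/9.

34/9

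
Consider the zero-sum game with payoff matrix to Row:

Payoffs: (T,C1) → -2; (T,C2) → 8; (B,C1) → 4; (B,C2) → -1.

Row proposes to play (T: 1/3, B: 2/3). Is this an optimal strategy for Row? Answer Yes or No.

Yes

Against C1 this mix gives (1/3)·(-2) + (2/3)·4 = 2.
Against C2 this mix gives (1/3)·8 + (2/3)·(-1) = 2.
All of Column's active replies (C1, C2) yield 2, and no column does worse for Row. The mix makes Column indifferent and guarantees 2, so it is optimal.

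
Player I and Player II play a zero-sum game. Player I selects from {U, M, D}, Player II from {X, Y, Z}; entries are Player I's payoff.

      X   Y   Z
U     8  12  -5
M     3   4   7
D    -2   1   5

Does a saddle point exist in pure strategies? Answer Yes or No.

Row minima: U → -5, M → 3, D → -2; maximin = 3.
Column maxima: X → 8, Y → 12, Z → 7; minimax = 7.
3 ≠ 7, so no pure-strategy equilibrium exists.

No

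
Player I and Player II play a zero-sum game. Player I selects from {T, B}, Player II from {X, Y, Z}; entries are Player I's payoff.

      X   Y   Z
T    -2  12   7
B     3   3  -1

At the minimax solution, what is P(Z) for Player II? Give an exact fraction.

5/13

Row minima: T → -2, B → -1; maximin = -1.
Column maxima: X → 3, Y → 12, Z → 7; minimax = 3.
-1 ≠ 3, so there is no saddle point; optimal play is mixed.
Y is strictly dominated by Z (it gives Player I strictly more in every row), so Player II never plays it.
On the remaining 2×2 (T, B vs X, Z):
Let Player I play T with probability p. Expected payoff against X: (-2)p + 3(1−p) = −5p + 3; against Z: 7p + (-1)(1−p) = 8p − 1.
Setting these equal: −5p + 3 = 8p − 1 ⇒ −13p = -4 ⇒ p = 4/13, and the value is (-5)·(4/13) + 3 = 19/13.
For Player II: with q = P(X), equating T's and B's payoffs gives −9q + 7 = 4q − 1 ⇒ q = 8/13.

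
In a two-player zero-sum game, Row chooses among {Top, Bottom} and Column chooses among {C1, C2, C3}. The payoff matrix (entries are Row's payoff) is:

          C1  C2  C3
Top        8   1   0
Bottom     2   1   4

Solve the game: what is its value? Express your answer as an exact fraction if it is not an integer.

1

Row minima: Top → 0, Bottom → 1; maximin = 1.
Column maxima: C1 → 8, C2 → 1, C3 → 4; minimax = 1.
Since maximin = minimax = 1, there is a saddle point and the value is 1.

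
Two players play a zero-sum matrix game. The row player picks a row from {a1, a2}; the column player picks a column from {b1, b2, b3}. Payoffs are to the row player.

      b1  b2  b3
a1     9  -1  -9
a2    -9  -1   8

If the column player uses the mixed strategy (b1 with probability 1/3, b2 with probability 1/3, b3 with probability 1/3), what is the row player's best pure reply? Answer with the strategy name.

Expected payoff of a1: (1/3)·9 + (1/3)·(-1) + (1/3)·(-9) = -1/3.
Expected payoff of a2: (1/3)·(-9) + (1/3)·(-1) + (1/3)·8 = -2/3.
The largest is -1/3, so the row player's best response is a1.

a1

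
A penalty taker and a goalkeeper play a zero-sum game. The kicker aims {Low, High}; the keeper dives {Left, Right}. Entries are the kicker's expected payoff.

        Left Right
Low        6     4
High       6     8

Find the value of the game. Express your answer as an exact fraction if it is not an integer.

Row minima: Low → 4, High → 6; maximin = 6.
Column maxima: Left → 6, Right → 8; minimax = 6.
Since maximin = minimax = 6, there is a saddle point and the value is 6.

6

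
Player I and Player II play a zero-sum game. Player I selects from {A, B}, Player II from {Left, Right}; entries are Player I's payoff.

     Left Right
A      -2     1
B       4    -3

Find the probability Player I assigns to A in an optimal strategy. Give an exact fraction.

7/10

Row minima: A → -2, B → -3; maximin = -2.
Column maxima: Left → 4, Right → 1; minimax = 1.
-2 ≠ 1, so there is no saddle point; optimal play is mixed.
Let Player I play A with probability p. Expected payoff against Left: (-2)p + 4(1−p) = −6p + 4; against Right: 1p + (-3)(1−p) = 4p − 3.
Setting these equal: −6p + 4 = 4p − 3 ⇒ −10p = -7 ⇒ p = 7/10, and the value is (-6)·(7/10) + 4 = -1/5.
For Player II: with q = P(Left), equating A's and B's payoffs gives −3q + 1 = 7q − 3 ⇒ q = 2/5.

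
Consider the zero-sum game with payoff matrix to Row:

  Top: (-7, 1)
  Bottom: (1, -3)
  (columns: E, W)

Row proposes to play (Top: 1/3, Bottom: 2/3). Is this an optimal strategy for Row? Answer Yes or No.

Against E this mix gives (1/3)·(-7) + (2/3)·1 = -5/3.
Against W this mix gives (1/3)·1 + (2/3)·(-3) = -5/3.
All of Column's active replies (E, W) yield -5/3, and no column does worse for Row. The mix makes Column indifferent and guarantees -5/3, so it is optimal.

Yes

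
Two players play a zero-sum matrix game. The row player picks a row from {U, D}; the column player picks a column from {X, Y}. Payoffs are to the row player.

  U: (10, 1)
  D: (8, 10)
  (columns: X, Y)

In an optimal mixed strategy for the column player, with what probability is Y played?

2/11

Row minima: U → 1, D → 8; maximin = 8.
Column maxima: X → 10, Y → 10; minimax = 10.
8 ≠ 10, so there is no saddle point; optimal play is mixed.
Let the row player play U with probability p. Expected payoff against X: 10p + 8(1−p) = 2p + 8; against Y: 1p + 10(1−p) = −9p + 10.
Setting these equal: 2p + 8 = −9p + 10 ⇒ 11p = 2 ⇒ p = 2/11, and the value is (2)·(2/11) + 8 = 92/11.
For the column player: with q = P(X), equating U's and D's payoffs gives 9q + 1 = −2q + 10 ⇒ q = 9/11.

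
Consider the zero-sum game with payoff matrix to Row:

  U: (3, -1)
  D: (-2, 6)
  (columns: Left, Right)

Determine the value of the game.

Row minima: U → -1, D → -2; maximin = -1.
Column maxima: Left → 3, Right → 6; minimax = 3.
-1 ≠ 3, so there is no saddle point; optimal play is mixed.
Let Row play U with probability p. Expected payoff against Left: 3p + (-2)(1−p) = 5p − 2; against Right: (-1)p + 6(1−p) = −7p + 6.
Setting these equal: 5p − 2 = −7p + 6 ⇒ 12p = 8 ⇒ p = 2/3, and the value is (5)·(2/3) − 2 = 4/3.
For Column: with q = P(Left), equating U's and D's payoffs gives 4q − 1 = −8q + 6 ⇒ q = 7/12.

4/3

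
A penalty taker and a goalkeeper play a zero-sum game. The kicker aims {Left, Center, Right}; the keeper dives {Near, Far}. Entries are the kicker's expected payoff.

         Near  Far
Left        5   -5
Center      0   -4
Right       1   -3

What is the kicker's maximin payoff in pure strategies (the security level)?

Row minima: Left → -5, Center → -4, Right → -3.
The best of these is -3.

-3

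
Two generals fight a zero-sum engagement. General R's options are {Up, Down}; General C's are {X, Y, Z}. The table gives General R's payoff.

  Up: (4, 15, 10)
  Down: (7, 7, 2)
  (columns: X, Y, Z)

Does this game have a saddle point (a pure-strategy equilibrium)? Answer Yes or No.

No

Row minima: Up → 4, Down → 2; maximin = 4.
Column maxima: X → 7, Y → 15, Z → 10; minimax = 7.
4 ≠ 7, so no pure-strategy equilibrium exists.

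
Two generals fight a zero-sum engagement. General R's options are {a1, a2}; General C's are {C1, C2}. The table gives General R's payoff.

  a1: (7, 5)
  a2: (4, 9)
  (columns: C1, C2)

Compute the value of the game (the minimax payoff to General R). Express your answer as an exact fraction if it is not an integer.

Row minima: a1 → 5, a2 → 4; maximin = 5.
Column maxima: C1 → 7, C2 → 9; minimax = 7.
5 ≠ 7, so there is no saddle point; optimal play is mixed.
Let General R play a1 with probability p. Expected payoff against C1: 7p + 4(1−p) = 3p + 4; against C2: 5p + 9(1−p) = −4p + 9.
Setting these equal: 3p + 4 = −4p + 9 ⇒ 7p = 5 ⇒ p = 5/7, and the value is (3)·(5/7) + 4 = 43/7.
For General C: with q = P(C1), equating a1's and a2's payoffs gives 2q + 5 = −5q + 9 ⇒ q = 4/7.

43/7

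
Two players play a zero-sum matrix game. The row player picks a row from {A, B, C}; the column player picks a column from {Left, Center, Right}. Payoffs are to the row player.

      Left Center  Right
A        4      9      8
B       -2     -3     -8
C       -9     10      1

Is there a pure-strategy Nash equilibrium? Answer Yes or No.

Yes

Row minima: A → 4, B → -8, C → -9; maximin = 4.
Column maxima: Left → 4, Center → 10, Right → 8; minimax = 4.
maximin = minimax = 4, so a saddle point exists.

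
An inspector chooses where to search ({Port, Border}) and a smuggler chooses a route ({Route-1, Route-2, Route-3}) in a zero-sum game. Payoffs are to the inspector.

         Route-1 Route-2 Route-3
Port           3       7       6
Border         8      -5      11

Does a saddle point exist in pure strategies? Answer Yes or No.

No

Row minima: Port → 3, Border → -5; maximin = 3.
Column maxima: Route-1 → 8, Route-2 → 7, Route-3 → 11; minimax = 7.
3 ≠ 7, so no pure-strategy equilibrium exists.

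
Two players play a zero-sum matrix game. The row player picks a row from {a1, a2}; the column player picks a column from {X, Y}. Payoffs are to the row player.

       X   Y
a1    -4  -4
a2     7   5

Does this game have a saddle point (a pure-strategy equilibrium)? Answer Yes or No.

Row minima: a1 → -4, a2 → 5; maximin = 5.
Column maxima: X → 7, Y → 5; minimax = 5.
maximin = minimax = 5, so a saddle point exists.

Yes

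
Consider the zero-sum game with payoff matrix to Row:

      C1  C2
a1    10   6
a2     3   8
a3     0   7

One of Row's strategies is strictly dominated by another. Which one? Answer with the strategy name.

a2 gives a strictly higher payoff than a3 against every column: 3 > 0, 8 > 7.
So a3 is strictly dominated and Row never plays it.

a3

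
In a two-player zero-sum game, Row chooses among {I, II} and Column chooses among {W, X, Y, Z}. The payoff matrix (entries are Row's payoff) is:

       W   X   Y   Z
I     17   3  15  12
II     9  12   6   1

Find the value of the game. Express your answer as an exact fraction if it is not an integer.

Row minima: I → 3, II → 1; maximin = 3.
Column maxima: W → 17, X → 12, Y → 15, Z → 12; minimax = 12.
3 ≠ 12, so there is no saddle point; optimal play is mixed.
W is strictly dominated by Y (it gives Row strictly more in every row), so Column never plays it.
Y is strictly dominated by Z (it gives Row strictly more in every row), so Column never plays it.
On the remaining 2×2 (I, II vs X, Z):
Let Row play I with probability p. Expected payoff against X: 3p + 12(1−p) = −9p + 12; against Z: 12p + 1(1−p) = 11p + 1.
Setting these equal: −9p + 12 = 11p + 1 ⇒ −20p = -11 ⇒ p = 11/20, and the value is (-9)·(11/20) + 12 = 141/20.
For Column: with q = P(X), equating I's and II's payoffs gives −9q + 12 = 11q + 1 ⇒ q = 11/20.

141/20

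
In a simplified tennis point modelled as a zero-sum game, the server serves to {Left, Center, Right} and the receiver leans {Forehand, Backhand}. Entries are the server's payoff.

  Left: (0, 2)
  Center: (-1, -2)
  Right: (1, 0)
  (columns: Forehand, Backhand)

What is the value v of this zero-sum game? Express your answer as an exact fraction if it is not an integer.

Row minima: Left → 0, Center → -2, Right → 0; maximin = 0.
Column maxima: Forehand → 1, Backhand → 2; minimax = 1.
0 ≠ 1, so there is no saddle point; optimal play is mixed.
Center is strictly dominated by Left, so the server never plays it.
On the remaining 2×2 (Left, Right vs Forehand, Backhand):
Let the server play Left with probability p. Expected payoff against Forehand: 0p + 1(1−p) = −p + 1; against Backhand: 2p + 0(1−p) = 2p.
Setting these equal: −p + 1 = 2p ⇒ −3p = -1 ⇒ p = 1/3, and the value is (-1)·(1/3) + 1 = 2/3.
For the receiver: with q = P(Forehand), equating Left's and Right's payoffs gives −2q + 2 = q ⇒ q = 2/3.

2/3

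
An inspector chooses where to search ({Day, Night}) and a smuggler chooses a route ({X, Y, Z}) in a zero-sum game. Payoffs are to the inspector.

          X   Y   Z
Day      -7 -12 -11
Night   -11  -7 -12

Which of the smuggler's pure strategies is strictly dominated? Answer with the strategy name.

Z holds the inspector's payoff strictly below X in every row: -11 < -7, -12 < -11.
So X is strictly dominated for the smuggler.

X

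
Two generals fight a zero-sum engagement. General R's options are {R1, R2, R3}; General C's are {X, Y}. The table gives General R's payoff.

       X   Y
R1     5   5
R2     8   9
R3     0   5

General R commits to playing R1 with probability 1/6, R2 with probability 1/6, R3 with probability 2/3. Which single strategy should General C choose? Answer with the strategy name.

X

If General C plays X, General R's expected payoff is (1/6)·5 + (1/6)·8 + (2/3)·0 = 13/6.
If General C plays Y, General R's expected payoff is (1/6)·5 + (1/6)·9 + (2/3)·5 = 17/3.
General C minimizes General R's payoff; the smallest is 13/6, so the best response is X.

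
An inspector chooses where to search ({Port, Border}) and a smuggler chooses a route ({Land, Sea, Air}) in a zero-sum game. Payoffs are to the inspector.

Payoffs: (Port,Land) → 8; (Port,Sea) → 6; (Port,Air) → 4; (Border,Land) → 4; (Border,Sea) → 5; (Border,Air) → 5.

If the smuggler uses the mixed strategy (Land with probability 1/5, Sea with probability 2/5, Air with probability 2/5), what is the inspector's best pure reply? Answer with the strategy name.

Port

Expected payoff of Port: (1/5)·8 + (2/5)·6 + (2/5)·4 = 28/5.
Expected payoff of Border: (1/5)·4 + (2/5)·5 + (2/5)·5 = 24/5.
The largest is 28/5, so the inspector's best response is Port.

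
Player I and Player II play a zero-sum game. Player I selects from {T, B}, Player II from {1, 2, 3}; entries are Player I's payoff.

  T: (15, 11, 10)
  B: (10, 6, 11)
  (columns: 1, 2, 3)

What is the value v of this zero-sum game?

Row minima: T → 10, B → 6; maximin = 10.
Column maxima: 1 → 15, 2 → 11, 3 → 11; minimax = 11.
10 ≠ 11, so there is no saddle point; optimal play is mixed.
1 is strictly dominated by 2 (it gives Player I strictly more in every row), so Player II never plays it.
On the remaining 2×2 (T, B vs 2, 3):
Let Player I play T with probability p. Expected payoff against 2: 11p + 6(1−p) = 5p + 6; against 3: 10p + 11(1−p) = −p + 11.
Setting these equal: 5p + 6 = −p + 11 ⇒ 6p = 5 ⇒ p = 5/6, and the value is (5)·(5/6) + 6 = 61/6.
For Player II: with q = P(2), equating T's and B's payoffs gives q + 10 = −5q + 11 ⇒ q = 1/6.

61/6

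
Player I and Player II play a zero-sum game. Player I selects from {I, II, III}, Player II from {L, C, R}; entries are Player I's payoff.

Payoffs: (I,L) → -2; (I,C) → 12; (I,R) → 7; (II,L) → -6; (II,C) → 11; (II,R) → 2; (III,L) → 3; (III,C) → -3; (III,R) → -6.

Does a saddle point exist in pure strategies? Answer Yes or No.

Row minima: I → -2, II → -6, III → -6; maximin = -2.
Column maxima: L → 3, C → 12, R → 7; minimax = 3.
-2 ≠ 3, so no pure-strategy equilibrium exists.

No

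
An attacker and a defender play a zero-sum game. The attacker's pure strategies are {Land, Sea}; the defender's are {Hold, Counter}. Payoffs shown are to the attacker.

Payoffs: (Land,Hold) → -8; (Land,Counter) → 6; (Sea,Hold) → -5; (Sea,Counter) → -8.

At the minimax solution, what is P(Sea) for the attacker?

Row minima: Land → -8, Sea → -8; maximin = -8.
Column maxima: Hold → -5, Counter → 6; minimax = -5.
-8 ≠ -5, so there is no saddle point; optimal play is mixed.
Let the attacker play Land with probability p. Expected payoff against Hold: (-8)p + (-5)(1−p) = −3p − 5; against Counter: 6p + (-8)(1−p) = 14p − 8.
Setting these equal: −3p − 5 = 14p − 8 ⇒ −17p = -3 ⇒ p = 3/17, and the value is (-3)·(3/17) − 5 = -94/17.
For the defender: with q = P(Hold), equating Land's and Sea's payoffs gives −14q + 6 = 3q − 8 ⇒ q = 14/17.

14/17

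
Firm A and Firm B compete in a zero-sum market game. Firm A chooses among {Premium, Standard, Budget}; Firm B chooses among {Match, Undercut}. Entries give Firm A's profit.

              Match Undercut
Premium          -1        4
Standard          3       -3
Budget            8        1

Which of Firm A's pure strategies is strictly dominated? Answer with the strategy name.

Budget gives a strictly higher payoff than Standard against every column: 8 > 3, 1 > -3.
So Standard is strictly dominated and Firm A never plays it.

Standard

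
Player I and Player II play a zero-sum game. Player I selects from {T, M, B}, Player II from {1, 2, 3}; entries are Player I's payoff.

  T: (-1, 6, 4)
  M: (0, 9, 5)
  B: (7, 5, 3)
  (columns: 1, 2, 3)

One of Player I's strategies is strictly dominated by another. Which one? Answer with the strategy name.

M gives a strictly higher payoff than T against every column: 0 > -1, 9 > 6, 5 > 4.
So T is strictly dominated and Player I never plays it.

T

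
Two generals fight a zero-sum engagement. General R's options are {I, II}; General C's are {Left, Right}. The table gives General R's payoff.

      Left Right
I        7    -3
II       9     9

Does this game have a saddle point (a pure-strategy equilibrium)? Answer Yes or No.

Row minima: I → -3, II → 9; maximin = 9.
Column maxima: Left → 9, Right → 9; minimax = 9.
maximin = minimax = 9, so a saddle point exists.

Yes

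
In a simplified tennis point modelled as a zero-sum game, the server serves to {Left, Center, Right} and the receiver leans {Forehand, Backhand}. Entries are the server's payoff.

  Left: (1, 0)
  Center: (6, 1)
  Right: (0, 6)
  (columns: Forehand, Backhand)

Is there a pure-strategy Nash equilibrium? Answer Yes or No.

Row minima: Left → 0, Center → 1, Right → 0; maximin = 1.
Column maxima: Forehand → 6, Backhand → 6; minimax = 6.
1 ≠ 6, so no pure-strategy equilibrium exists.

No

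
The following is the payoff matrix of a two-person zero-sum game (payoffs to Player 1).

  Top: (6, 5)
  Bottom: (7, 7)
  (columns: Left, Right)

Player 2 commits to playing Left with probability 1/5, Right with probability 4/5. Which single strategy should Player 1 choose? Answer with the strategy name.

Bottom

Expected payoff of Top: (1/5)·6 + (4/5)·5 = 26/5.
Expected payoff of Bottom: (1/5)·7 + (4/5)·7 = 7.
The largest is 7, so Player 1's best response is Bottom.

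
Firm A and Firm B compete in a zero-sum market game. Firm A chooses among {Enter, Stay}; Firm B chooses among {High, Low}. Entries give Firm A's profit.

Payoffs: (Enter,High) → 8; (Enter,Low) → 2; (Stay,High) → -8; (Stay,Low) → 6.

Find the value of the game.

16/5

Row minima: Enter → 2, Stay → -8; maximin = 2.
Column maxima: High → 8, Low → 6; minimax = 6.
2 ≠ 6, so there is no saddle point; optimal play is mixed.
Let Firm A play Enter with probability p. Expected payoff against High: 8p + (-8)(1−p) = 16p − 8; against Low: 2p + 6(1−p) = −4p + 6.
Setting these equal: 16p − 8 = −4p + 6 ⇒ 20p = 14 ⇒ p = 7/10, and the value is (16)·(7/10) − 8 = 16/5.
For Firm B: with q = P(High), equating Enter's and Stay's payoffs gives 6q + 2 = −14q + 6 ⇒ q = 1/5.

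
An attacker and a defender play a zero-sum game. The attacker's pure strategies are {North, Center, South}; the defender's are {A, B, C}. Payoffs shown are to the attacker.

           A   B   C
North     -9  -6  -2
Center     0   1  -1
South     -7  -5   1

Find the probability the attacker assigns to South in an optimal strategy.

1/9

Row minima: North → -9, Center → -1, South → -7; maximin = -1.
Column maxima: A → 0, B → 1, C → 1; minimax = 0.
-1 ≠ 0, so there is no saddle point; optimal play is mixed.
North is strictly dominated by Center, so the attacker never plays it.
B is strictly dominated by A (it gives the attacker strictly more in every row), so the defender never plays it.
On the remaining 2×2 (Center, South vs A, C):
Let the attacker play Center with probability p. Expected payoff against A: 0p + (-7)(1−p) = 7p − 7; against C: (-1)p + 1(1−p) = −2p + 1.
Setting these equal: 7p − 7 = −2p + 1 ⇒ 9p = 8 ⇒ p = 8/9, and the value is (7)·(8/9) − 7 = -7/9.
For the defender: with q = P(A), equating Center's and South's payoffs gives q − 1 = −8q + 1 ⇒ q = 2/9.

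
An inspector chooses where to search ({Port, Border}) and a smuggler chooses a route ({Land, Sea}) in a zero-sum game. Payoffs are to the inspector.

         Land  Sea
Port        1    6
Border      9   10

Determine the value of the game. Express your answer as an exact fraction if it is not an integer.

Row minima: Port → 1, Border → 9; maximin = 9.
Column maxima: Land → 9, Sea → 10; minimax = 9.
Since maximin = minimax = 9, there is a saddle point and the value is 9.

9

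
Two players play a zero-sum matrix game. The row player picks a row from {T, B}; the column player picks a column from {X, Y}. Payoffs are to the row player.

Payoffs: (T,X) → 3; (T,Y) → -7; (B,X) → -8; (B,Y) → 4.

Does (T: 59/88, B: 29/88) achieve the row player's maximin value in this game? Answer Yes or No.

Against X this mix gives (59/88)·3 + (29/88)·(-8) = -5/8.
Against Y this mix gives (59/88)·(-7) + (29/88)·4 = -27/8.
The column player will play Y, holding the row player to -27/8. Shifting weight toward the row that does better against Y would raise this floor (the equalizing mix achieves -2 against both Y and X), so the proposed strategy is not optimal.

No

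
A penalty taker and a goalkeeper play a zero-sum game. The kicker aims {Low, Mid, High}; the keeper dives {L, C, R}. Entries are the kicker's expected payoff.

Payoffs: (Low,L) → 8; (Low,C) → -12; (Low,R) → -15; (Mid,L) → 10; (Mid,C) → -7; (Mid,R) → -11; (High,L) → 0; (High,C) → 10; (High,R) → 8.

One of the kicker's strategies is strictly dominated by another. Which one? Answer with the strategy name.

Mid gives a strictly higher payoff than Low against every column: 10 > 8, -7 > -12, -11 > -15.
So Low is strictly dominated and the kicker never plays it.

Low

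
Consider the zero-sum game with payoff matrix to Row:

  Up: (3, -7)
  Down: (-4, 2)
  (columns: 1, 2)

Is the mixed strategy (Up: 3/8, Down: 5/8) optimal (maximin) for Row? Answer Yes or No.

Yes

Against 1 this mix gives (3/8)·3 + (5/8)·(-4) = -11/8.
Against 2 this mix gives (3/8)·(-7) + (5/8)·2 = -11/8.
All of Column's active replies (1, 2) yield -11/8, and no column does worse for Row. The mix makes Column indifferent and guarantees -11/8, so it is optimal.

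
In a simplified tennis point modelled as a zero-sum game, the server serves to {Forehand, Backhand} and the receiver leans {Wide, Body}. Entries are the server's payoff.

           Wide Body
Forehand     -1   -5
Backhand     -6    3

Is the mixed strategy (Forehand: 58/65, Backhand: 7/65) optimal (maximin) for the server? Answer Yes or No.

Against Wide this mix gives (58/65)·(-1) + (7/65)·(-6) = -20/13.
Against Body this mix gives (58/65)·(-5) + (7/65)·3 = -269/65.
The receiver will play Body, holding the server to -269/65. Shifting weight toward the row that does better against Body would raise this floor (the equalizing mix achieves -33/13 against both Body and Wide), so the proposed strategy is not optimal.

No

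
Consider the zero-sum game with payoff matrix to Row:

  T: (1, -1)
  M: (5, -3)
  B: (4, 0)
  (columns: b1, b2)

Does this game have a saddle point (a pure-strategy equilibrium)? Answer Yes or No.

Row minima: T → -1, M → -3, B → 0; maximin = 0.
Column maxima: b1 → 5, b2 → 0; minimax = 0.
maximin = minimax = 0, so a saddle point exists.

Yes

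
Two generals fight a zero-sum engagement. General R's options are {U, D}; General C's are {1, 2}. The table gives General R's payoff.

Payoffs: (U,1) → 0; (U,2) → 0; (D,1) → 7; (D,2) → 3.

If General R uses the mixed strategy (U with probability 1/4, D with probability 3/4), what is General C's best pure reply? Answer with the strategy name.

If General C plays 1, General R's expected payoff is (1/4)·0 + (3/4)·7 = 21/4.
If General C plays 2, General R's expected payoff is (1/4)·0 + (3/4)·3 = 9/4.
General C minimizes General R's payoff; the smallest is 9/4, so the best response is 2.

2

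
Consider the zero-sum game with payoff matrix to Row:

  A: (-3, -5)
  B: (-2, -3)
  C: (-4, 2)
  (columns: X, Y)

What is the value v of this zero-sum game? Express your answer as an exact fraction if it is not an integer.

-16/7

Row minima: A → -5, B → -3, C → -4; maximin = -3.
Column maxima: X → -2, Y → 2; minimax = -2.
-3 ≠ -2, so there is no saddle point; optimal play is mixed.
A is strictly dominated by B, so Row never plays it.
On the remaining 2×2 (B, C vs X, Y):
Let Row play B with probability p. Expected payoff against X: (-2)p + (-4)(1−p) = 2p − 4; against Y: (-3)p + 2(1−p) = −5p + 2.
Setting these equal: 2p − 4 = −5p + 2 ⇒ 7p = 6 ⇒ p = 6/7, and the value is (2)·(6/7) − 4 = -16/7.
For Column: with q = P(X), equating B's and C's payoffs gives q − 3 = −6q + 2 ⇒ q = 5/7.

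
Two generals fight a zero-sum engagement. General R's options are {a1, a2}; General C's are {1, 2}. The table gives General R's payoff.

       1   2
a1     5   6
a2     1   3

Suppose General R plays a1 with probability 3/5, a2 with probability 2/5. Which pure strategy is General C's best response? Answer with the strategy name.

If General C plays 1, General R's expected payoff is (3/5)·5 + (2/5)·1 = 17/5.
If General C plays 2, General R's expected payoff is (3/5)·6 + (2/5)·3 = 24/5.
General C minimizes General R's payoff; the smallest is 17/5, so the best response is 1.

1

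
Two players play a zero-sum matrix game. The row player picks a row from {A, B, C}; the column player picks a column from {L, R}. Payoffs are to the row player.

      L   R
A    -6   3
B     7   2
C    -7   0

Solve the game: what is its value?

Row minima: A → -6, B → 2, C → -7; maximin = 2.
Column maxima: L → 7, R → 3; minimax = 3.
2 ≠ 3, so there is no saddle point; optimal play is mixed.
C is strictly dominated by A, so the row player never plays it.
On the remaining 2×2 (A, B vs L, R):
Let the row player play A with probability p. Expected payoff against L: (-6)p + 7(1−p) = −13p + 7; against R: 3p + 2(1−p) = p + 2.
Setting these equal: −13p + 7 = p + 2 ⇒ −14p = -5 ⇒ p = 5/14, and the value is (-13)·(5/14) + 7 = 33/14.
For the column player: with q = P(L), equating A's and B's payoffs gives −9q + 3 = 5q + 2 ⇒ q = 1/14.

33/14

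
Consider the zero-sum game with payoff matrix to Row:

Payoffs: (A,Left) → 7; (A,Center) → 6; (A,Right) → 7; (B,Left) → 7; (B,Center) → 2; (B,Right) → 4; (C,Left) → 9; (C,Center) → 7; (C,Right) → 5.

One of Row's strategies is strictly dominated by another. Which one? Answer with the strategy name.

B

C gives a strictly higher payoff than B against every column: 9 > 7, 7 > 2, 5 > 4.
So B is strictly dominated and Row never plays it.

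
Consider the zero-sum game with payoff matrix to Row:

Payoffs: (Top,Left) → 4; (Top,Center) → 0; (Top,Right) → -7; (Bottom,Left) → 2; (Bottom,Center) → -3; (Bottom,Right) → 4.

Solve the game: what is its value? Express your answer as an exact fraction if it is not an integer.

Row minima: Top → -7, Bottom → -3; maximin = -3.
Column maxima: Left → 4, Center → 0, Right → 4; minimax = 0.
-3 ≠ 0, so there is no saddle point; optimal play is mixed.
Left is strictly dominated by Center (it gives Row strictly more in every row), so Column never plays it.
On the remaining 2×2 (Top, Bottom vs Center, Right):
Let Row play Top with probability p. Expected payoff against Center: 0p + (-3)(1−p) = 3p − 3; against Right: (-7)p + 4(1−p) = −11p + 4.
Setting these equal: 3p − 3 = −11p + 4 ⇒ 14p = 7 ⇒ p = 1/2, and the value is (3)·(1/2) − 3 = -3/2.
For Column: with q = P(Center), equating Top's and Bottom's payoffs gives 7q − 7 = −7q + 4 ⇒ q = 11/14.

-3/2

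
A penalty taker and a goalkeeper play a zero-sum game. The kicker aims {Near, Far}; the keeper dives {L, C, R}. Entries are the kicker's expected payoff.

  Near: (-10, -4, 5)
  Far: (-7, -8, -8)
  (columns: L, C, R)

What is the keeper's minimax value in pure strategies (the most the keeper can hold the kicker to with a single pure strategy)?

Column maxima: L → -7, C → -4, R → 5.
The smallest of these is -7.

-7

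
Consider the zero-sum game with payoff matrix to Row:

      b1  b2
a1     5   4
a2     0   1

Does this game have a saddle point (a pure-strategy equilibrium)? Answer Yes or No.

Yes

Row minima: a1 → 4, a2 → 0; maximin = 4.
Column maxima: b1 → 5, b2 → 4; minimax = 4.
maximin = minimax = 4, so a saddle point exists.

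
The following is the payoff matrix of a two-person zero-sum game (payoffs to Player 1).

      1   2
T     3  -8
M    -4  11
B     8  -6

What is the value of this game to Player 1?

Row minima: T → -8, M → -4, B → -6; maximin = -4.
Column maxima: 1 → 8, 2 → 11; minimax = 8.
-4 ≠ 8, so there is no saddle point; optimal play is mixed.
T is strictly dominated by B, so Player 1 never plays it.
On the remaining 2×2 (M, B vs 1, 2):
Let Player 1 play M with probability p. Expected payoff against 1: (-4)p + 8(1−p) = −12p + 8; against 2: 11p + (-6)(1−p) = 17p − 6.
Setting these equal: −12p + 8 = 17p − 6 ⇒ −29p = -14 ⇒ p = 14/29, and the value is (-12)·(14/29) + 8 = 64/29.
For Player 2: with q = P(1), equating M's and B's payoffs gives −15q + 11 = 14q − 6 ⇒ q = 17/29.

64/29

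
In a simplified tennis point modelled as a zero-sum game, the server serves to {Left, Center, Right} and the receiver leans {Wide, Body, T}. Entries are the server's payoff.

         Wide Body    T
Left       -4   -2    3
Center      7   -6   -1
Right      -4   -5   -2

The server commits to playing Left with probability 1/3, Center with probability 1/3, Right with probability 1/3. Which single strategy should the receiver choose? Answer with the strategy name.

Body

If the receiver plays Wide, the server's expected payoff is (1/3)·(-4) + (1/3)·7 + (1/3)·(-4) = -1/3.
If the receiver plays Body, the server's expected payoff is (1/3)·(-2) + (1/3)·(-6) + (1/3)·(-5) = -13/3.
If the receiver plays T, the server's expected payoff is (1/3)·3 + (1/3)·(-1) + (1/3)·(-2) = 0.
The receiver minimizes the server's payoff; the smallest is -13/3, so the best response is Body.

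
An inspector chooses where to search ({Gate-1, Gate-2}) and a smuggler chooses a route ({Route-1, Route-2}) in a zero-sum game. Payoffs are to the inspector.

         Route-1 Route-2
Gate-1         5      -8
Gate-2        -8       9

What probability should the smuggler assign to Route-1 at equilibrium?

17/30

Row minima: Gate-1 → -8, Gate-2 → -8; maximin = -8.
Column maxima: Route-1 → 5, Route-2 → 9; minimax = 5.
-8 ≠ 5, so there is no saddle point; optimal play is mixed.
Let the inspector play Gate-1 with probability p. Expected payoff against Route-1: 5p + (-8)(1−p) = 13p − 8; against Route-2: (-8)p + 9(1−p) = −17p + 9.
Setting these equal: 13p − 8 = −17p + 9 ⇒ 30p = 17 ⇒ p = 17/30, and the value is (13)·(17/30) − 8 = -19/30.
For the smuggler: with q = P(Route-1), equating Gate-1's and Gate-2's payoffs gives 13q − 8 = −17q + 9 ⇒ q = 17/30.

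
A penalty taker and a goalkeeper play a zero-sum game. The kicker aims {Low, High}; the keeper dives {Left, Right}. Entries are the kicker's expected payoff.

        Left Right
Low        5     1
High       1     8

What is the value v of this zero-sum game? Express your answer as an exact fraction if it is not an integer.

Row minima: Low → 1, High → 1; maximin = 1.
Column maxima: Left → 5, Right → 8; minimax = 5.
1 ≠ 5, so there is no saddle point; optimal play is mixed.
Let the kicker play Low with probability p. Expected payoff against Left: 5p + 1(1−p) = 4p + 1; against Right: 1p + 8(1−p) = −7p + 8.
Setting these equal: 4p + 1 = −7p + 8 ⇒ 11p = 7 ⇒ p = 7/11, and the value is (4)·(7/11) + 1 = 39/11.
For the keeper: with q = P(Left), equating Low's and High's payoffs gives 4q + 1 = −7q + 8 ⇒ q = 7/11.

39/11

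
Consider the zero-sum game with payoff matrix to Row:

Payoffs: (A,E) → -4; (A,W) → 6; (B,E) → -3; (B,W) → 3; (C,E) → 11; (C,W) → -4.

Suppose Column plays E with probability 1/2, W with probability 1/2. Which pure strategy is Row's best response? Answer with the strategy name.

Expected payoff of A: (1/2)·(-4) + (1/2)·6 = 1.
Expected payoff of B: (1/2)·(-3) + (1/2)·3 = 0.
Expected payoff of C: (1/2)·11 + (1/2)·(-4) = 7/2.
The largest is 7/2, so Row's best response is C.

C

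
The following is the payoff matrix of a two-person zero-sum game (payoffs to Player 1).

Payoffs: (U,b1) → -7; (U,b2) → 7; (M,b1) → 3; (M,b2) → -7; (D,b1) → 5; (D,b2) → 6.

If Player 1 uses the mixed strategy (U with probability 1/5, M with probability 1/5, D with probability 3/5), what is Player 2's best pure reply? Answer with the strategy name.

b1

If Player 2 plays b1, Player 1's expected payoff is (1/5)·(-7) + (1/5)·3 + (3/5)·5 = 11/5.
If Player 2 plays b2, Player 1's expected payoff is (1/5)·7 + (1/5)·(-7) + (3/5)·6 = 18/5.
Player 2 minimizes Player 1's payoff; the smallest is 11/5, so the best response is b1.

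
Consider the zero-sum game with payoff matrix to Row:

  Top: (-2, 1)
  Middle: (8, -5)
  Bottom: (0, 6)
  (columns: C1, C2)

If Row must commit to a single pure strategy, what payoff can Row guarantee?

Row minima: Top → -2, Middle → -5, Bottom → 0.
The best of these is 0.

0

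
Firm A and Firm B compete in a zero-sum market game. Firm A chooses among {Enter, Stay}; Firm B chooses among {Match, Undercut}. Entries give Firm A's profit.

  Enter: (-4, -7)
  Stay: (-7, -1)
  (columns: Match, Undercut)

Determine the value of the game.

Row minima: Enter → -7, Stay → -7; maximin = -7.
Column maxima: Match → -4, Undercut → -1; minimax = -4.
-7 ≠ -4, so there is no saddle point; optimal play is mixed.
Let Firm A play Enter with probability p. Expected payoff against Match: (-4)p + (-7)(1−p) = 3p − 7; against Undercut: (-7)p + (-1)(1−p) = −6p − 1.
Setting these equal: 3p − 7 = −6p − 1 ⇒ 9p = 6 ⇒ p = 2/3, and the value is (3)·(2/3) − 7 = -5.
For Firm B: with q = P(Match), equating Enter's and Stay's payoffs gives 3q − 7 = −6q − 1 ⇒ q = 2/3.

-5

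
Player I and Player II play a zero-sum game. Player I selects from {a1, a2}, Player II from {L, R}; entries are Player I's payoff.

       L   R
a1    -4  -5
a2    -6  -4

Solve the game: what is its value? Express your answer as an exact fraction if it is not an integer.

-14/3

Row minima: a1 → -5, a2 → -6; maximin = -5.
Column maxima: L → -4, R → -4; minimax = -4.
-5 ≠ -4, so there is no saddle point; optimal play is mixed.
Let Player I play a1 with probability p. Expected payoff against L: (-4)p + (-6)(1−p) = 2p − 6; against R: (-5)p + (-4)(1−p) = −p − 4.
Setting these equal: 2p − 6 = −p − 4 ⇒ 3p = 2 ⇒ p = 2/3, and the value is (2)·(2/3) − 6 = -14/3.
For Player II: with q = P(L), equating a1's and a2's payoffs gives q − 5 = −2q − 4 ⇒ q = 1/3.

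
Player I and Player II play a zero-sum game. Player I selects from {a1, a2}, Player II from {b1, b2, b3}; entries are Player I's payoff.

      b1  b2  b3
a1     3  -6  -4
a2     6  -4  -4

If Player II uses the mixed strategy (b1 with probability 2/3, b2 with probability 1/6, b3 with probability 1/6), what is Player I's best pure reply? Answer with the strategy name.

Expected payoff of a1: (2/3)·3 + (1/6)·(-6) + (1/6)·(-4) = 1/3.
Expected payoff of a2: (2/3)·6 + (1/6)·(-4) + (1/6)·(-4) = 8/3.
The largest is 8/3, so Player I's best response is a2.

a2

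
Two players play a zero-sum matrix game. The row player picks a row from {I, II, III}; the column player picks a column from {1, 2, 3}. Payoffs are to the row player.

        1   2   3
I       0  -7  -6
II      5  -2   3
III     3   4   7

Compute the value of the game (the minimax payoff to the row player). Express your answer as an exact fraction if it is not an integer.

13/4

Row minima: I → -7, II → -2, III → 3; maximin = 3.
Column maxima: 1 → 5, 2 → 4, 3 → 7; minimax = 4.
3 ≠ 4, so there is no saddle point; optimal play is mixed.
I is strictly dominated by II, so the row player never plays it.
3 is strictly dominated by 2 (it gives the row player strictly more in every row), so the column player never plays it.
On the remaining 2×2 (II, III vs 1, 2):
Let the row player play II with probability p. Expected payoff against 1: 5p + 3(1−p) = 2p + 3; against 2: (-2)p + 4(1−p) = −6p + 4.
Setting these equal: 2p + 3 = −6p + 4 ⇒ 8p = 1 ⇒ p = 1/8, and the value is (2)·(1/8) + 3 = 13/4.
For the column player: with q = P(1), equating II's and III's payoffs gives 7q − 2 = −q + 4 ⇒ q = 3/4.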